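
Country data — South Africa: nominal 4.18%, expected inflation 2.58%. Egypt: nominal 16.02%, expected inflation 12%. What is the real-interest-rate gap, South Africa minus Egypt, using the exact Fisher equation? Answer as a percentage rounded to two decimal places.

South Africa: (1 + 0.0418)/(1 + 0.0258) − 1 = 1.5598%
Egypt: (1 + 0.1602)/(1 + 0.1200) − 1 = 3.5893%
Differential = 1.5598% − 3.5893% = -2.0295% → -2.03%.

-2.03%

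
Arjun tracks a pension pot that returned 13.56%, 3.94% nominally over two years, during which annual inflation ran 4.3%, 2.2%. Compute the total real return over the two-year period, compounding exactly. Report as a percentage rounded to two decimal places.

10.73%

Compound the nominal returns: 1.1356 × 1.0394 = 1.180343.
Compound inflation: 1.0430 × 1.0220 = 1.065946.
Deflate: 1.180343 / 1.065946 = 1.107319.
Total real return = 1.107319 − 1 → 10.73%.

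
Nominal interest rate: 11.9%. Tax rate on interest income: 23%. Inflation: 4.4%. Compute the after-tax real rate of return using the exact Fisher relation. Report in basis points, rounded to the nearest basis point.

456 basis points

After-tax nominal return = 11.9% × (1 − 0.23) = 9.1630%.
1 + r = 1.09163 / 1.04400 = 1.045623
After-tax real rate = 1.045623 − 1 → 456 basis points.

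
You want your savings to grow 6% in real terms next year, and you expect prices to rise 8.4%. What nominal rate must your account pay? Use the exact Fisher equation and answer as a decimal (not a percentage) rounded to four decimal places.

0.1490

(1 + i) = (1 + r)(1 + π) = 1.06000 × 1.08400 = 1.14904
i = 1.14904 − 1, so the required nominal rate is 0.1490.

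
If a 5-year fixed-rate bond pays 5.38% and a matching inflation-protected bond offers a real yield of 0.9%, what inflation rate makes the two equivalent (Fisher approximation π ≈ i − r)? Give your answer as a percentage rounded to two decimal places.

4.48%

π ≈ i − r = 5.38% − 0.9% → 4.48%.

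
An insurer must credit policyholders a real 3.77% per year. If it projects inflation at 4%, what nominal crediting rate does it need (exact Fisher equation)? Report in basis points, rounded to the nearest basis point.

(1 + i) = (1 + r)(1 + π) = 1.03770 × 1.04000 = 1.079208
i = 1.079208 − 1, so the required nominal rate is 792 basis points.

792 basis points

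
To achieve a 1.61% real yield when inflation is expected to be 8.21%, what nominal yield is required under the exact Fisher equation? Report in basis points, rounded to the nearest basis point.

995 basis points

(1 + i) = (1 + r)(1 + π) = 1.01610 × 1.08210 = 1.09952181
i = 1.09952181 − 1, so the required nominal rate is 995 basis points.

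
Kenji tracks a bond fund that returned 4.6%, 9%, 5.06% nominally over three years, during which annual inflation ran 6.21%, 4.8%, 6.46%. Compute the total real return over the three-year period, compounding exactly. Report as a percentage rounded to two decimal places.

Compound the nominal returns: 1.0460 × 1.0900 × 1.0506 = 1.197831.
Compound inflation: 1.0621 × 1.0480 × 1.0646 = 1.184986.
Deflate: 1.197831 / 1.184986 = 1.010840.
Total real return = 1.010840 − 1 → 1.08%.

1.08%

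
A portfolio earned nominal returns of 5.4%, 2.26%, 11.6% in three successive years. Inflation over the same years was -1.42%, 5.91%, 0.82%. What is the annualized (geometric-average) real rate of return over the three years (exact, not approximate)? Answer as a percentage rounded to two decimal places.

Compound the nominal returns: 1.0540 × 1.0226 × 1.1160 = 1.20284757.
Compound inflation: 0.9858 × 1.0591 × 1.0082 = 1.05262208.
Deflate: 1.20284757 / 1.05262208 = 1.14271550.
Annualized real rate = 1.14271550^(1/3) − 1 = 4.5473% → 4.55%.

4.55%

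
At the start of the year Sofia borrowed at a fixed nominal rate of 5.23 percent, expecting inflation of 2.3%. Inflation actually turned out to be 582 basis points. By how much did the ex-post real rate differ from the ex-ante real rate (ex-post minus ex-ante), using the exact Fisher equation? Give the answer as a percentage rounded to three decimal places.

-3.422%

Ex-ante: (1 + 0.0523)/(1 + 0.0230) − 1 = 2.8641%
Ex-post: (1 + 0.0523)/(1 + 0.0582) − 1 = -0.5576%
Difference (ex-post − ex-ante) = -3.4217% → -3.422%.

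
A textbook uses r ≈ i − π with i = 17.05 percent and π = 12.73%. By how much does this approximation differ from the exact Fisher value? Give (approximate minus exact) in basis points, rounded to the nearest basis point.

49 basis points

Approximate: r ≈ 17.050% − 12.730% = 4.3200%
Exact: (1 + 0.1705)/(1 + 0.1273) − 1 = 3.8322%
Error = 4.3200% − 3.8322% = 0.4878% → 49 basis points.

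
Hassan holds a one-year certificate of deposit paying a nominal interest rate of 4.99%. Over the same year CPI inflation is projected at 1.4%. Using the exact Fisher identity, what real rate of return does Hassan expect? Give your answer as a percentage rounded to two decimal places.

By the Fisher identity, 1 + r = (1 + i)/(1 + π).
1 + r = 1.04990 / 1.01400 = 1.035404
r = 1.035404 − 1 = 3.5404%, i.e. 3.54%.

3.54%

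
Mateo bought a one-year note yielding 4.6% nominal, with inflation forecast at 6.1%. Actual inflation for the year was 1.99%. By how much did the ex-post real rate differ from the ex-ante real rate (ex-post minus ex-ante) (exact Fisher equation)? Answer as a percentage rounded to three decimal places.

3.973%

Ex-ante: (1 + 0.0460)/(1 + 0.0610) − 1 = -1.4138%
Ex-post: (1 + 0.0460)/(1 + 0.0199) − 1 = 2.5591%
Difference (ex-post − ex-ante) = 3.9728% → 3.973%.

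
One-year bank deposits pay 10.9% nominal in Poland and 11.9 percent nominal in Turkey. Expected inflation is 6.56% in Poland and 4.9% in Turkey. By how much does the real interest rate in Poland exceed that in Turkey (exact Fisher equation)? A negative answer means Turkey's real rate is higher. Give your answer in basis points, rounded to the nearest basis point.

Poland: (1 + 0.1090)/(1 + 0.0656) − 1 = 4.0728%
Turkey: (1 + 0.1190)/(1 + 0.0490) − 1 = 6.6730%
Differential = 4.0728% − 6.6730% = -2.6002% → -260 basis points.

-260 basis points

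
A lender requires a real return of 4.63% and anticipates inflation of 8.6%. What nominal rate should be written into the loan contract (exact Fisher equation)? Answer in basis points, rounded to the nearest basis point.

(1 + i) = (1 + r)(1 + π) = 1.04630 × 1.08600 = 1.1362818
i = 1.1362818 − 1, so the required nominal rate is 1363 basis points.

1363 basis points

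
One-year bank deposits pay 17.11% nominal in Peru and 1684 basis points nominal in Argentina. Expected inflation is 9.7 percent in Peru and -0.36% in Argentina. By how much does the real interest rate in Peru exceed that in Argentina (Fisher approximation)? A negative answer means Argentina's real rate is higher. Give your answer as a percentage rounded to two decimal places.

Peru: 17.11% − 9.7% = 7.410%
Argentina: 16.84% − (-0.36%) = 17.200%
Differential = -9.790% → -9.79%.

-9.79%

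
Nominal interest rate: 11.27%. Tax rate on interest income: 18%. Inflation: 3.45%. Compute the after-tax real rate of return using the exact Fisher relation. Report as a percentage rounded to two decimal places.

5.60%

After-tax nominal return = 11.27% × (1 − 0.18) = 9.2414%.
1 + r = 1.092414 / 1.03450 = 1.055983
After-tax real rate = 1.055983 − 1 → 5.60%.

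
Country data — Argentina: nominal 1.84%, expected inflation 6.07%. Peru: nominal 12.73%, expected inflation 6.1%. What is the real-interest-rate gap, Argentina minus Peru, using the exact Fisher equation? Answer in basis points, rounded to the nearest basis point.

Argentina: (1 + 0.0184)/(1 + 0.0607) − 1 = -3.9879%
Peru: (1 + 0.1273)/(1 + 0.0610) − 1 = 6.2488%
Differential = -3.9879% − 6.2488% = -10.2368% → -1024 basis points.

-1024 basis points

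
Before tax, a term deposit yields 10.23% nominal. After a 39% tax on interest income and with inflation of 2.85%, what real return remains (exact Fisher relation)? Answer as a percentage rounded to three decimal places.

After-tax nominal return = 10.23% × (1 − 0.39) = 6.2403%.
1 + r = 1.062403 / 1.02850 = 1.032964
After-tax real rate = 1.032964 − 1 → 3.296%.

3.296%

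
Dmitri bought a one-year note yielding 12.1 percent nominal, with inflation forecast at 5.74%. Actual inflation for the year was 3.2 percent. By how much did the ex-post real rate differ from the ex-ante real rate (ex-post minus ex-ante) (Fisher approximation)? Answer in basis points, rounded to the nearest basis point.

Ex-ante: 12.1% − 5.74% = 6.360%
Ex-post: 12.1% − 3.2% = 8.900%
Difference (ex-post − ex-ante) = 2.5400% → 254 basis points.

254 basis points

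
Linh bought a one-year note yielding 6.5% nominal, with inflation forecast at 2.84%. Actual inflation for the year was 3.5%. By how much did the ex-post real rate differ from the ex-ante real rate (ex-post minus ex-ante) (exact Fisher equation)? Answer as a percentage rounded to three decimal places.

-0.660%

Ex-ante: (1 + 0.0650)/(1 + 0.0284) − 1 = 3.5589%
Ex-post: (1 + 0.0650)/(1 + 0.0350) − 1 = 2.8986%
Difference (ex-post − ex-ante) = -0.6604% → -0.660%.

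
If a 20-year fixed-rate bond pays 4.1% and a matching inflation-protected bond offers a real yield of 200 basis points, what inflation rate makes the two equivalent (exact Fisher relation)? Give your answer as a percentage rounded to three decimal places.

(1 + π) = (1 + i)/(1 + r) = 1.04100 / 1.02000 = 1.020588
Break-even inflation = 1.020588 − 1 → 2.059%.

2.059%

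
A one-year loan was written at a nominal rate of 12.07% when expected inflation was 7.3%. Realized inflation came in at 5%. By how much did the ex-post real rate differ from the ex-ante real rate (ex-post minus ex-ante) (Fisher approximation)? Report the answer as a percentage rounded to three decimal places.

Ex-ante: 12.07% − 7.3% = 4.770%
Ex-post: 12.07% − 5% = 7.070%
Difference (ex-post − ex-ante) = 2.3000% → 2.300%.

2.300%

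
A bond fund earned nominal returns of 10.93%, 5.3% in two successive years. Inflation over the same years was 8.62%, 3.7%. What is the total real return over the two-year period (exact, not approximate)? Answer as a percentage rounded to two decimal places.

3.70%

Compound the nominal returns: 1.1093 × 1.0530 = 1.168093.
Compound inflation: 1.0862 × 1.0370 = 1.126389.
Deflate: 1.168093 / 1.126389 = 1.037024.
Total real return = 1.037024 − 1 → 3.70%.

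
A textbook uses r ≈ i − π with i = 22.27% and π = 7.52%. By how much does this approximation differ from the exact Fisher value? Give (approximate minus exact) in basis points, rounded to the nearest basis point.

103 basis points

Approximate: r ≈ 22.270% − 7.520% = 14.7500%
Exact: (1 + 0.2227)/(1 + 0.0752) − 1 = 13.7184%
Error = 14.7500% − 13.7184% = 1.0316% → 103 basis points.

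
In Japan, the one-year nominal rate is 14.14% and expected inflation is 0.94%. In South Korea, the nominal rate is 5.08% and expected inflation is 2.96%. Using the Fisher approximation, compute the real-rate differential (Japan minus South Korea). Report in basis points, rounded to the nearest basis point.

1108 basis points

Japan: 14.14% − 0.94% = 13.200%
South Korea: 5.08% − 2.96% = 2.120%
Differential = 11.080% → 1108 basis points.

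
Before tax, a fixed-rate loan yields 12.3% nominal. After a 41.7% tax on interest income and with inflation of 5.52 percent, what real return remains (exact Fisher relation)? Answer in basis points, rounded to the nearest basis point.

After-tax nominal return = 12.3% × (1 − 0.417) = 7.1709%.
1 + r = 1.071709 / 1.05520 = 1.015645
After-tax real rate = 1.015645 − 1 → 156 basis points.

156 basis points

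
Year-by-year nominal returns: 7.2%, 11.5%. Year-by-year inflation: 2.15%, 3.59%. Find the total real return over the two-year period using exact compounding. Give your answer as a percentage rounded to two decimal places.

Compound the nominal returns: 1.0720 × 1.1150 = 1.195280.
Compound inflation: 1.0215 × 1.0359 = 1.058172.
Deflate: 1.195280 / 1.058172 = 1.129571.
Total real return = 1.129571 − 1 → 12.96%.

12.96%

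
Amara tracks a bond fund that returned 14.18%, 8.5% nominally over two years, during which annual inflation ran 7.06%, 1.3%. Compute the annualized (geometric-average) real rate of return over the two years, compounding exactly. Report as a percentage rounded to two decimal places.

6.88%

Nominal growth factor = 1.1418 × 1.0850 = 1.23885300
Price-level growth factor = 1.0706 × 1.0130 = 1.08451780
Real growth factor = 1.23885300 / 1.08451780 = 1.14230767
Annualized real rate = 1.14230767^(1/2) − 1 = 6.8788% → 6.88%.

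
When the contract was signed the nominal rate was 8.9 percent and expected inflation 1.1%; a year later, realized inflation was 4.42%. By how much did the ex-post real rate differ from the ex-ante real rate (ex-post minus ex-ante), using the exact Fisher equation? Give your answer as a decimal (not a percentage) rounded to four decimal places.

-0.0342

Ex-ante: (1 + 0.0890)/(1 + 0.0110) − 1 = 7.7151%
Ex-post: (1 + 0.0890)/(1 + 0.0442) − 1 = 4.2904%
Difference (ex-post − ex-ante) = -3.4248% → -0.0342.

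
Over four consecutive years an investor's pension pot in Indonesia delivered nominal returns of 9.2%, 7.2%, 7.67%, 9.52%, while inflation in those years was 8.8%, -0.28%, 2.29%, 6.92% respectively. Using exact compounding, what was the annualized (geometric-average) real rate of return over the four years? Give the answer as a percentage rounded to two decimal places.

Compound the nominal returns: 1.0920 × 1.0720 × 1.0767 × 1.0952 = 1.38040197.
Compound inflation: 1.0880 × 0.9972 × 1.0229 × 1.0692 = 1.18659713.
Deflate: 1.38040197 / 1.18659713 = 1.16332826.
Annualized real rate = 1.16332826^(1/4) − 1 = 3.8546% → 3.85%.

3.85%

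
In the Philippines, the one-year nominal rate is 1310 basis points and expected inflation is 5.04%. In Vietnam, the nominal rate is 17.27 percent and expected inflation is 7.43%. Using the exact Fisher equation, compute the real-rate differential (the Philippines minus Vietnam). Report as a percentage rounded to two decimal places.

The Philippines: (1 + 0.1310)/(1 + 0.0504) − 1 = 7.6733%
Vietnam: (1 + 0.1727)/(1 + 0.0743) − 1 = 9.1595%
Differential = 7.6733% − 9.1595% = -1.4862% → -1.49%.

-1.49%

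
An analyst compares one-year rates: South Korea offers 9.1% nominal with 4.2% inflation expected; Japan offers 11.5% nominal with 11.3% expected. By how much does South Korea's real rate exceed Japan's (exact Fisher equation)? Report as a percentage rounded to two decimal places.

4.52%

South Korea: (1 + 0.0910)/(1 + 0.0420) − 1 = 4.7025%
Japan: (1 + 0.1150)/(1 + 0.1130) − 1 = 0.1797%
Differential = 4.7025% − 0.1797% = 4.5228% → 4.52%.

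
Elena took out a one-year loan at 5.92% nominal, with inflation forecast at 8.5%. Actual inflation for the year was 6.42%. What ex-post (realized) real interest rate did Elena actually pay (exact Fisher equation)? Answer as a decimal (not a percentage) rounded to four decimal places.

Ex-post: (1 + 0.0592)/(1 + 0.0642) − 1 = -0.4698%
So the realized real rate is -0.0047.

-0.0047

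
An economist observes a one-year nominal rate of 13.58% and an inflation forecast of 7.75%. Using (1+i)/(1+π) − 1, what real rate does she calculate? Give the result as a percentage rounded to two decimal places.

5.41%

By the Fisher relation, 1 + r = (1 + i)/(1 + π).
1 + r = 1.13580 / 1.07750 = 1.054107
r = 1.054107 − 1 = 5.4107%, i.e. 5.41%.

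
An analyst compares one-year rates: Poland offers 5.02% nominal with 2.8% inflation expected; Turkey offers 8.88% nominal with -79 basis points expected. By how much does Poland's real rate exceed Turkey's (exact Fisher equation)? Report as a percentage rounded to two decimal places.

-7.59%

Poland: (1 + 0.0502)/(1 + 0.0280) − 1 = 2.1595%
Turkey: (1 + 0.0888)/(1 − 0.0079) − 1 = 9.7470%
Differential = 2.1595% − 9.7470% = -7.5875% → -7.59%.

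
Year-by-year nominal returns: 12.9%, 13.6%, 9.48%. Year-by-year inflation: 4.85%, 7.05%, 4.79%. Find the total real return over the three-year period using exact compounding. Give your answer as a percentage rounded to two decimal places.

19.38%

Compound the nominal returns: 1.1290 × 1.1360 × 1.0948 = 1.404129.
Compound inflation: 1.0485 × 1.0705 × 1.0479 = 1.176183.
Deflate: 1.404129 / 1.176183 = 1.193801.
Total real return = 1.193801 − 1 → 19.38%.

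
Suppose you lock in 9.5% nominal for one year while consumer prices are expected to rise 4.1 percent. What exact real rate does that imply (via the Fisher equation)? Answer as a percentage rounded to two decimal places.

5.19%

1 + r = 1.09500 / 1.04100 = 1.051873
r = 1.051873 − 1 = 5.1873%, i.e. 5.19%.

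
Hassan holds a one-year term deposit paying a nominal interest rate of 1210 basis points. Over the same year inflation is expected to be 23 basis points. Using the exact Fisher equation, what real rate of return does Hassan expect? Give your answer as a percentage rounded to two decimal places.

11.84%

1 + r = 1.12100 / 1.00230 = 1.118428
r = 1.118428 − 1 = 11.8428%, i.e. 11.84%.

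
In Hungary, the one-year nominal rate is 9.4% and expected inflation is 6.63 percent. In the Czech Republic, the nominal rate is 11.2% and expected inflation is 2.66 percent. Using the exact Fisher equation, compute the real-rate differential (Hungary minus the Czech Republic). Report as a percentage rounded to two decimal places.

-5.72%

Hungary: (1 + 0.0940)/(1 + 0.0663) − 1 = 2.5978%
The Czech Republic: (1 + 0.1120)/(1 + 0.0266) − 1 = 8.3187%
Differential = 2.5978% − 8.3187% = -5.7210% → -5.72%.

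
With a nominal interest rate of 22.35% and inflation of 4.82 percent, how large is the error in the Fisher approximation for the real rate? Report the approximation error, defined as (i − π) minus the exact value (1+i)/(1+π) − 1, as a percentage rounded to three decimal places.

0.806%

Approximate: r ≈ 22.350% − 4.820% = 17.5300%
Exact: (1 + 0.2235)/(1 + 0.0482) − 1 = 16.7239%
Error = 17.5300% − 16.7239% = 0.8061% → 0.806%.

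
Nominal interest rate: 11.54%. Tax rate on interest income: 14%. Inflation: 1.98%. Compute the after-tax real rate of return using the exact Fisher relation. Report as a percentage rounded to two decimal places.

After-tax nominal return = 11.54% × (1 − 0.14) = 9.9244%.
1 + r = 1.099244 / 1.01980 = 1.077902
After-tax real rate = 1.077902 − 1 → 7.79%.

7.79%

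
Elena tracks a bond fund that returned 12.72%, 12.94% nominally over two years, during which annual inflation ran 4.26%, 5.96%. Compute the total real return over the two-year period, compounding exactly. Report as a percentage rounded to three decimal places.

15.236%

Nominal growth factor = 1.1272 × 1.1294 = 1.273060
Price-level growth factor = 1.0426 × 1.0596 = 1.104739
Real growth factor = 1.273060 / 1.104739 = 1.152362
Total real return = 1.152362 − 1 → 15.236%.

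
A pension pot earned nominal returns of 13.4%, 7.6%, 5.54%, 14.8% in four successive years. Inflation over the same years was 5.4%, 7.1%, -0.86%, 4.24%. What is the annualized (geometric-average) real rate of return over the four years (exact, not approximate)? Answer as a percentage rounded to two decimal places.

Nominal growth factor = 1.1340 × 1.0760 × 1.0554 × 1.1480 = 1.47837396
Price-level growth factor = 1.0540 × 1.0710 × 0.9914 × 1.0424 = 1.16657697
Real growth factor = 1.47837396 / 1.16657697 = 1.26727511
Annualized real rate = 1.26727511^(1/4) − 1 = 6.1006% → 6.10%.

6.10%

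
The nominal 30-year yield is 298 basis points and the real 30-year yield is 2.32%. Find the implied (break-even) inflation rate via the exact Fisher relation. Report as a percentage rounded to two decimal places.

(1 + π) = (1 + i)/(1 + r) = 1.02980 / 1.02320 = 1.0064504
Break-even inflation = 1.0064504 − 1 → 0.65%.

0.65%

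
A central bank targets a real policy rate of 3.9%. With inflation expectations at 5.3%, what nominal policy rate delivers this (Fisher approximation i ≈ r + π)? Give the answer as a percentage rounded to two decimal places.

9.20%

i ≈ r + π = 3.9% + 5.3% = 9.20%.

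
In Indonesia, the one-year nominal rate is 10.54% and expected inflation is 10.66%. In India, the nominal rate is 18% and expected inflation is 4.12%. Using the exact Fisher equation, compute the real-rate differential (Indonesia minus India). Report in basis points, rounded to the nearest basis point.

Indonesia: (1 + 0.1054)/(1 + 0.1066) − 1 = -0.1084%
India: (1 + 0.1800)/(1 + 0.0412) − 1 = 13.3308%
Differential = -0.1084% − 13.3308% = -13.4392% → -1344 basis points.

-1344 basis points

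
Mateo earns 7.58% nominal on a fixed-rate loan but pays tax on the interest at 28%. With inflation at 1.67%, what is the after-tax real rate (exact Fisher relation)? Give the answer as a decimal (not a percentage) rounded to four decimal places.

0.0373

After-tax nominal return = 7.58% × (1 − 0.28) = 5.4576%.
1 + r = 1.054576 / 1.01670 = 1.037254
After-tax real rate = 1.037254 − 1 → 0.0373.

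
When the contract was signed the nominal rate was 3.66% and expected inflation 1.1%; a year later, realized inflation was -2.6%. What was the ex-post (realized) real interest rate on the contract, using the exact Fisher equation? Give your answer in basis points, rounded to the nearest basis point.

643 basis points

Ex-post: (1 + 0.0366)/(1 − 0.0260) − 1 = 6.4271%
So the realized real rate is 643 basis points.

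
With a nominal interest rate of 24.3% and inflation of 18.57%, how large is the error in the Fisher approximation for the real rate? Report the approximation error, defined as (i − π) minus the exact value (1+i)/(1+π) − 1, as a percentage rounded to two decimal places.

Approximate: r ≈ 24.300% − 18.570% = 5.7300%
Exact: (1 + 0.2430)/(1 + 0.1857) − 1 = 4.8326%
Error = 5.7300% − 4.8326% = 0.8974% → 0.90%.

0.90%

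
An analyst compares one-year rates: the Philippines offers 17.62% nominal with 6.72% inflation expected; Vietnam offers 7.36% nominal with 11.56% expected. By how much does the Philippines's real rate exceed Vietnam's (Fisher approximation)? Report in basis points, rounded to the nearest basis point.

1510 basis points

The Philippines: 17.62% − 6.72% = 10.900%
Vietnam: 7.36% − 11.56% = -4.200%
Differential = 15.100% → 1510 basis points.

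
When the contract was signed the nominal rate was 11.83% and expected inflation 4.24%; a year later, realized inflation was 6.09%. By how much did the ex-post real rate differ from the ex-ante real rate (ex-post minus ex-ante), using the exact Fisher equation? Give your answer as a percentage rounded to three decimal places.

-1.871%

Ex-ante: (1 + 0.1183)/(1 + 0.0424) − 1 = 7.2813%
Ex-post: (1 + 0.1183)/(1 + 0.0609) − 1 = 5.4105%
Difference (ex-post − ex-ante) = -1.8708% → -1.871%.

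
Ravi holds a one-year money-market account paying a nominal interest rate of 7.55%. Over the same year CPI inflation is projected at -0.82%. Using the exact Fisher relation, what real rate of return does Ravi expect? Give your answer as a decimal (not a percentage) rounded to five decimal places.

0.08439

1 + r = 1.07550 / 0.99180 = 1.084392
r = 1.084392 − 1 = 8.4392%, i.e. 0.08439.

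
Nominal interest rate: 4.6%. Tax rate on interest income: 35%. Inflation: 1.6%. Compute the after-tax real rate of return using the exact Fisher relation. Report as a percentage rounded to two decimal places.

1.37%

After-tax nominal return = 4.6% × (1 − 0.35) = 2.9900%.
1 + r = 1.02990 / 1.01600 = 1.013681
After-tax real rate = 1.013681 − 1 → 1.37%.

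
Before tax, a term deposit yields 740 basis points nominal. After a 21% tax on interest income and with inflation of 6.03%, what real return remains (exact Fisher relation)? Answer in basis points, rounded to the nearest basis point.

-17 basis points

After-tax nominal return = 7.4% × (1 − 0.21) = 5.8460%.
1 + r = 1.05846 / 1.06030 = 0.998265
After-tax real rate = 0.998265 − 1 → -17 basis points.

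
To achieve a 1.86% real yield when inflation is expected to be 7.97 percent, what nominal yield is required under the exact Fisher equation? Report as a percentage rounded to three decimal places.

(1 + i) = (1 + r)(1 + π) = 1.01860 × 1.07970 = 1.09978242
i = 1.09978242 − 1, so the required nominal rate is 9.978%.

9.978%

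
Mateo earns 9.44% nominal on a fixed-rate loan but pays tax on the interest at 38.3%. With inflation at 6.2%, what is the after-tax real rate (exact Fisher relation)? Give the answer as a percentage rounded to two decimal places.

After-tax nominal return = 9.44% × (1 − 0.383) = 5.82448%.
1 + r = 1.0582448 / 1.06200 = 0.996464
After-tax real rate = 0.996464 − 1 → -0.35%.

-0.35%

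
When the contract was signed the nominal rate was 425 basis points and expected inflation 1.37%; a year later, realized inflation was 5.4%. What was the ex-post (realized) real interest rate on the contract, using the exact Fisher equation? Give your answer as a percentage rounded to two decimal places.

-1.09%

Ex-post: (1 + 0.0425)/(1 + 0.0540) − 1 = -1.0911%
So the realized real rate is -1.09%.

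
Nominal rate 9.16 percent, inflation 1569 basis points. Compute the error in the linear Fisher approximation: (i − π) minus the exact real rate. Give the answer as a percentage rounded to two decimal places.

Approximate: r ≈ 9.160% − 15.690% = -6.5300%
Exact: (1 + 0.0916)/(1 + 0.1569) − 1 = -5.6444%
Error = -6.5300% − (-5.6444%) = -0.8856% → -0.89%.

-0.89%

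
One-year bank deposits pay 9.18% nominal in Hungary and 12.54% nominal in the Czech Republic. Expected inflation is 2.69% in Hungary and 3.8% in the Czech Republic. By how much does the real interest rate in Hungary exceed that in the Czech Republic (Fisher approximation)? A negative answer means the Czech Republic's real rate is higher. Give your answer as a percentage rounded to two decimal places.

Hungary: 9.18% − 2.69% = 6.490%
The Czech Republic: 12.54% − 3.8% = 8.740%
Differential = -2.250% → -2.25%.

-2.25%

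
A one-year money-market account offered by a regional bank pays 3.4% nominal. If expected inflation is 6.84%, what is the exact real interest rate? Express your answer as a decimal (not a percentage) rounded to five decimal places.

-0.03220

1 + r = 1.03400 / 1.06840 = 0.967802
r = 0.967802 − 1 = -3.2198%, i.e. -0.03220.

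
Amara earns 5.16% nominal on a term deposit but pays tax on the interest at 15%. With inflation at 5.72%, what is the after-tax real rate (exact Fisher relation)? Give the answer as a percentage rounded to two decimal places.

After-tax nominal return = 5.16% × (1 − 0.15) = 4.3860%.
1 + r = 1.04386 / 1.05720 = 0.987382
After-tax real rate = 0.987382 − 1 → -1.26%.

-1.26%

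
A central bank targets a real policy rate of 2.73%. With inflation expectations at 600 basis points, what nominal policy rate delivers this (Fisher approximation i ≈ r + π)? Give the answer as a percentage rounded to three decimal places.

8.730%

i ≈ r + π = 2.73% + 6% = 8.730%.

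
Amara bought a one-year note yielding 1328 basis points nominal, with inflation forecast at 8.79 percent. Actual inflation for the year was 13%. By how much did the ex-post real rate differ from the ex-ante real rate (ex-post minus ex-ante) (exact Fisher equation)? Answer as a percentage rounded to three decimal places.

-3.879%

Ex-ante: (1 + 0.1328)/(1 + 0.0879) − 1 = 4.1272%
Ex-post: (1 + 0.1328)/(1 + 0.1300) − 1 = 0.2478%
Difference (ex-post − ex-ante) = -3.8794% → -3.879%.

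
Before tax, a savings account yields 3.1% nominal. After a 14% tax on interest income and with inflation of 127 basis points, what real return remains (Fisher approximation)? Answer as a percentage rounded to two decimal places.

After-tax nominal return = 3.1% × (1 − 0.14) = 2.6660%.
r ≈ 2.6660% − 1.27% → 1.40%.

1.40%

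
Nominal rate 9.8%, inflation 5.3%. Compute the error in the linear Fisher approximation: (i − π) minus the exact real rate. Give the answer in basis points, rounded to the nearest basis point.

23 basis points

Approximate: r ≈ 9.800% − 5.300% = 4.5000%
Exact: (1 + 0.0980)/(1 + 0.0530) − 1 = 4.2735%
Error = 4.5000% − 4.2735% = 0.2265% → 23 basis points.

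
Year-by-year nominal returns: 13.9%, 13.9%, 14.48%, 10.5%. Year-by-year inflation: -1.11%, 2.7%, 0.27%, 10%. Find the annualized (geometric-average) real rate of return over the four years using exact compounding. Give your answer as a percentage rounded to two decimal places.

Compound the nominal returns: 1.1390 × 1.1390 × 1.1448 × 1.1050 = 1.64111625.
Compound inflation: 0.9889 × 1.0270 × 1.0027 × 1.1000 = 1.12017666.
Deflate: 1.64111625 / 1.12017666 = 1.46505128.
Annualized real rate = 1.46505128^(1/4) − 1 = 10.0179% → 10.02%.

10.02%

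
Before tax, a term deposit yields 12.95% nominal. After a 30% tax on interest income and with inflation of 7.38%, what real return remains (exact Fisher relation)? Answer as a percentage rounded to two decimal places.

1.57%

After-tax nominal return = 12.95% × (1 − 0.3) = 9.0650%.
1 + r = 1.09065 / 1.07380 = 1.015692
After-tax real rate = 1.015692 − 1 → 1.57%.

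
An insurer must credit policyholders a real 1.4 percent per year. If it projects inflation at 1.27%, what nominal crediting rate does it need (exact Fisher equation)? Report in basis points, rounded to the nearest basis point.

(1 + i) = (1 + r)(1 + π) = 1.01400 × 1.01270 = 1.0268778
i = 1.0268778 − 1, so the required nominal rate is 269 basis points.

269 basis points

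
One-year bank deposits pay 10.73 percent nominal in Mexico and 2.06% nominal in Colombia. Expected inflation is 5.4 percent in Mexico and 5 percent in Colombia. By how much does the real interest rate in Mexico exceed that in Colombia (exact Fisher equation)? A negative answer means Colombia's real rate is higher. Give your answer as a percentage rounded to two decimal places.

Mexico: (1 + 0.1073)/(1 + 0.0540) − 1 = 5.0569%
Colombia: (1 + 0.0206)/(1 + 0.0500) − 1 = -2.8000%
Differential = 5.0569% − (-2.8000%) = 7.8569% → 7.86%.

7.86%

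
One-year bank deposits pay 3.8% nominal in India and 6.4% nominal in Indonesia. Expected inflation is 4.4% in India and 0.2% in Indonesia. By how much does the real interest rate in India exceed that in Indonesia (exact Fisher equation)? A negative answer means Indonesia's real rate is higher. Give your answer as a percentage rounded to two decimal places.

-6.76%

India: (1 + 0.0380)/(1 + 0.0440) − 1 = -0.5747%
Indonesia: (1 + 0.0640)/(1 + 0.0020) − 1 = 6.1876%
Differential = -0.5747% − 6.1876% = -6.7623% → -6.76%.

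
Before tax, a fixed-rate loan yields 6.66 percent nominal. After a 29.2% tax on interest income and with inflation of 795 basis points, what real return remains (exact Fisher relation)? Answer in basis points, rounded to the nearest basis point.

After-tax nominal return = 6.66% × (1 − 0.292) = 4.71528%.
1 + r = 1.0471528 / 1.07950 = 0.970035
After-tax real rate = 0.970035 − 1 → -300 basis points.

-300 basis points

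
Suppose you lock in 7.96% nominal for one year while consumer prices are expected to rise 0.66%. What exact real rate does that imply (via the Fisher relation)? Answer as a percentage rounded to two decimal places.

7.25%

1 + r = 1.07960 / 1.00660 = 1.072521
r = 1.072521 − 1 = 7.2521%, i.e. 7.25%.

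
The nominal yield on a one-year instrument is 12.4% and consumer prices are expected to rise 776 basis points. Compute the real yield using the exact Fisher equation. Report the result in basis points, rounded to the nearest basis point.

1 + r = 1.12400 / 1.07760 = 1.043059
r = 1.043059 − 1 = 4.3059%, i.e. 431 basis points.

431 basis points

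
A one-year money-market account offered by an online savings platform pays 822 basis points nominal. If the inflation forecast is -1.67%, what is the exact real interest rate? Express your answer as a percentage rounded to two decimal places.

1 + r = 1.08220 / 0.98330 = 1.100580
r = 1.100580 − 1 = 10.0580%, i.e. 10.06%.

10.06%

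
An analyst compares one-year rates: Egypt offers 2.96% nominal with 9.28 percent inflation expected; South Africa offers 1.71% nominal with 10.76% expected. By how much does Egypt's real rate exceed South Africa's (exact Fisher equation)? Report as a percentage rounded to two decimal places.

2.39%

Egypt: (1 + 0.0296)/(1 + 0.0928) − 1 = -5.7833%
South Africa: (1 + 0.0171)/(1 + 0.1076) − 1 = -8.1708%
Differential = -5.7833% − (-8.1708%) = 2.3875% → 2.39%.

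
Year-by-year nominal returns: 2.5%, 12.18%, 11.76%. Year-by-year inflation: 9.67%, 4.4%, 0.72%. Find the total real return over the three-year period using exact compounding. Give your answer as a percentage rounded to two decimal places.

Nominal growth factor = 1.0250 × 1.1218 × 1.1176 = 1.28506677
Price-level growth factor = 1.0967 × 1.0440 × 1.0072 = 1.15319847
Real growth factor = 1.28506677 / 1.15319847 = 1.11435004
Total real return = 1.11435004 − 1 → 11.44%.

11.44%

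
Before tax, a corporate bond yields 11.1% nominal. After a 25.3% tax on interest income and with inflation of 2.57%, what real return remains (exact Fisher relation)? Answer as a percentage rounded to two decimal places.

5.58%

After-tax nominal return = 11.1% × (1 − 0.253) = 8.2917%.
1 + r = 1.082917 / 1.02570 = 1.055783
After-tax real rate = 1.055783 − 1 → 5.58%.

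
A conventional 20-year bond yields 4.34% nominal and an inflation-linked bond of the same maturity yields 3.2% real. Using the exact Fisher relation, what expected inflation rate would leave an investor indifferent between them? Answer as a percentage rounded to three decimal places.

1.105%

(1 + π) = (1 + i)/(1 + r) = 1.04340 / 1.03200 = 1.011047
Break-even inflation = 1.011047 − 1 → 1.105%.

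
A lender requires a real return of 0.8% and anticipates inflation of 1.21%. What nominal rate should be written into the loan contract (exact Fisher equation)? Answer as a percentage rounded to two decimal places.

2.02%

(1 + i) = (1 + r)(1 + π) = 1.00800 × 1.01210 = 1.0201968
i = 1.0201968 − 1, so the required nominal rate is 2.02%.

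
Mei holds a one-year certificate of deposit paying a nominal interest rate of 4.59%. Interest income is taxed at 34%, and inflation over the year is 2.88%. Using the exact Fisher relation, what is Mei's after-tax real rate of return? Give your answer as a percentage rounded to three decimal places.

After-tax nominal return = 4.59% × (1 − 0.34) = 3.0294%.
1 + r = 1.030294 / 1.02880 = 1.001452
After-tax real rate = 1.001452 − 1 → 0.145%.

0.145%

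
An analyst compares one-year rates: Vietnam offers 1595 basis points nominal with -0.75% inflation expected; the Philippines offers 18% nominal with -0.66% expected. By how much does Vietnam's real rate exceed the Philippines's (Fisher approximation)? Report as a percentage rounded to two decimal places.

Vietnam: 15.95% − (-0.75%) = 16.700%
The Philippines: 18% − (-0.66%) = 18.660%
Differential = -1.960% → -1.96%.

-1.96%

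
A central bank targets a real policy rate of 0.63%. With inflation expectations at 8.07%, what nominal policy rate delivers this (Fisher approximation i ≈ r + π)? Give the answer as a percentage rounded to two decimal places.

8.70%

i ≈ r + π = 0.63% + 8.07% = 8.70%.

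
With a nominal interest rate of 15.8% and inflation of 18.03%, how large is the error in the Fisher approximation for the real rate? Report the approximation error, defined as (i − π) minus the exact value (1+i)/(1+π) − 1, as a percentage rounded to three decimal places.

Approximate: r ≈ 15.800% − 18.030% = -2.2300%
Exact: (1 + 0.1580)/(1 + 0.1803) − 1 = -1.8894%
Error = -2.2300% − (-1.8894%) = -0.3406% → -0.341%.

-0.341%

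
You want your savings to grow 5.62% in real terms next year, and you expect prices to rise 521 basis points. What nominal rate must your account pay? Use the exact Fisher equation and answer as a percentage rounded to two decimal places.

(1 + i) = (1 + r)(1 + π) = 1.05620 × 1.05210 = 1.11122802
i = 1.11122802 − 1, so the required nominal rate is 11.12%.

11.12%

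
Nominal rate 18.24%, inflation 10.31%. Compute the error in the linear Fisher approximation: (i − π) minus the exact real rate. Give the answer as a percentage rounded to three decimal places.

0.741%

Approximate: r ≈ 18.240% − 10.310% = 7.9300%
Exact: (1 + 0.1824)/(1 + 0.1031) − 1 = 7.1888%
Error = 7.9300% − 7.1888% = 0.7412% → 0.741%.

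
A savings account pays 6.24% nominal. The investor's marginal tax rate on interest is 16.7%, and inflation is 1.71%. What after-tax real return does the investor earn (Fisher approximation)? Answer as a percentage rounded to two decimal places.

After-tax nominal return = 6.24% × (1 − 0.167) = 5.19792%.
r ≈ 5.19792% − 1.71% → 3.49%.

3.49%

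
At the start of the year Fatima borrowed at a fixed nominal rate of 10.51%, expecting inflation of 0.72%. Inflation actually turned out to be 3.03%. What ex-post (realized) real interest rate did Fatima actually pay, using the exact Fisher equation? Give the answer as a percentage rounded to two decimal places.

Ex-post: (1 + 0.1051)/(1 + 0.0303) − 1 = 7.2600%
So the realized real rate is 7.26%.

7.26%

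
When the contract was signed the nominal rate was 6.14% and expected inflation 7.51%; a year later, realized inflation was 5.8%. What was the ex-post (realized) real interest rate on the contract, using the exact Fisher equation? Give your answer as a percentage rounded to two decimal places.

0.32%

Ex-post: (1 + 0.0614)/(1 + 0.0580) − 1 = 0.3214%
So the realized real rate is 0.32%.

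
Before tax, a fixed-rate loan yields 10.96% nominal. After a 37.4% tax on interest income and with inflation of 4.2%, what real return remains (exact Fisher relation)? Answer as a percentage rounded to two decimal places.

2.55%

After-tax nominal return = 10.96% × (1 − 0.374) = 6.86096%.
1 + r = 1.0686096 / 1.04200 = 1.025537
After-tax real rate = 1.025537 − 1 → 2.55%.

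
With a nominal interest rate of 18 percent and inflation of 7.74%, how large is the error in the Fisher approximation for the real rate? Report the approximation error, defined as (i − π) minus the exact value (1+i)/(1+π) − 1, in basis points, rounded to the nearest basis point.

74 basis points

Approximate: r ≈ 18.000% − 7.740% = 10.2600%
Exact: (1 + 0.1800)/(1 + 0.0774) − 1 = 9.5229%
Error = 10.2600% − 9.5229% = 0.7371% → 74 basis points.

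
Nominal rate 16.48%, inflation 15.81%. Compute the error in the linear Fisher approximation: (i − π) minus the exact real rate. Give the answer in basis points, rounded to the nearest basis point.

9 basis points

Approximate: r ≈ 16.480% − 15.810% = 0.6700%
Exact: (1 + 0.1648)/(1 + 0.1581) − 1 = 0.5785%
Error = 0.6700% − 0.5785% = 0.0915% → 9 basis points.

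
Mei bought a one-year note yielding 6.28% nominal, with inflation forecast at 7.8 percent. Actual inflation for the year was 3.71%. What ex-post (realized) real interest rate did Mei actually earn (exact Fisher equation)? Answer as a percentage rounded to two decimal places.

Ex-post: (1 + 0.0628)/(1 + 0.0371) − 1 = 2.4781%
So the realized real rate is 2.48%.

2.48%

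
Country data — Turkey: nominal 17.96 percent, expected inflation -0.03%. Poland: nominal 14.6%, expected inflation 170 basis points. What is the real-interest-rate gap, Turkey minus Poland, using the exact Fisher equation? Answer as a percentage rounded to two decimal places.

Turkey: (1 + 0.1796)/(1 − 0.0003) − 1 = 17.9954%
Poland: (1 + 0.1460)/(1 + 0.0170) − 1 = 12.6844%
Differential = 17.9954% − 12.6844% = 5.3110% → 5.31%.

5.31%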